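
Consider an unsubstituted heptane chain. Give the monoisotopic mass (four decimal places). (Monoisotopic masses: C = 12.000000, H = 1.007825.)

Atom tally by fragment:
  CH3 → C:1 H:3
  CH2 → C:1 H:2
  CH2 → C:1 H:2
  CH2 → C:1 H:2
  CH2 → C:1 H:2
  CH2 → C:1 H:2
  CH3 → C:1 H:3
Element totals:
  C: 7
  H: 16
Molecular formula: C7H16.
  M = 7(12.0) + 16(1.007825)
    = 84.000000 + 16.125200 = 100.125200

100.1252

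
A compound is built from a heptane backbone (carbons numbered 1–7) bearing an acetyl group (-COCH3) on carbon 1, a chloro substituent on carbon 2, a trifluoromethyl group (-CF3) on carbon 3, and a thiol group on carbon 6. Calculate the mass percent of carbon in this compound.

43.40%

Atom tally by fragment:
  CH3COCH2 → C:3 H:5 O:1
  CH(Cl) → C:1 H:1 Cl:1
  CH(CF3) → C:2 H:1 F:3
  CH2 → C:1 H:2
  CH2 → C:1 H:2
  CH(SH) → C:1 H:2 S:1
  CH3 → C:1 H:3
Element totals:
  C: 10
  H: 16
  Cl: 1
  F: 3
  O: 1
  S: 1
Molecular formula: C10H16ClF3OS.
Molar mass = 276.741 g/mol.
Mass from C: 10 × 12.011 = 120.110 g/mol.
%C = 120.110 / 276.741 × 100 = 43.40%.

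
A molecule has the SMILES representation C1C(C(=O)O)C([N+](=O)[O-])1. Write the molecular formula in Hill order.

Atom tally by fragment:
  cyclopropane ring core → C:3 H:6
  (− 2 ring H displaced by substituents)
  + COOH → C:1 H:1 O:2
  + NO2 → N:1 O:2
Element totals:
  C: 4
  H: 5
  N: 1
  O: 4

C4H5NO4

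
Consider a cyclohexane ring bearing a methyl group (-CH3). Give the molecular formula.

Atom tally by fragment:
  cyclohexane ring core → C:6 H:12
  (− 1 ring H displaced by substituents)
  + CH3 → C:1 H:3
Element totals:
  C: 7
  H: 14

C7H14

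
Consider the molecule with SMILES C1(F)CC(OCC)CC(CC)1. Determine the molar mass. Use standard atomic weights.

160.23 g/mol

Atom tally by fragment:
  cyclopentane ring core → C:5 H:10
  (− 3 ring H displaced by substituents)
  + F → F:1
  + OC2H5 → C:2 H:5 O:1
  + C2H5 → C:2 H:5
Element totals:
  C: 9
  H: 17
  F: 1
  O: 1
Molecular formula: C9H17FO.
  M = 9(12.011) + 17(1.008) + 18.998 + 15.999
    = 108.099 + 17.136 + 18.998 + 15.999 = 160.232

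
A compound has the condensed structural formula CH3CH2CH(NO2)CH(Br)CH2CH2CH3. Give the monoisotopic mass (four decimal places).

223.0208

Atom tally by fragment:
  CH3 → C:1 H:3
  CH2 → C:1 H:2
  CH(NO2) → C:1 H:1 N:1 O:2
  CH(Br) → C:1 H:1 Br:1
  CH2 → C:1 H:2
  CH2 → C:1 H:2
  CH3 → C:1 H:3
Element totals:
  C: 7
  H: 14
  Br: 1
  N: 1
  O: 2
Molecular formula: C7H14BrNO2.
  M = 7(12.0) + 14(1.007825) + 78.918338 + 14.003074 + 2(15.994915)
    = 84.000000 + 14.109550 + 78.918338 + 14.003074 + 31.989830 = 223.020792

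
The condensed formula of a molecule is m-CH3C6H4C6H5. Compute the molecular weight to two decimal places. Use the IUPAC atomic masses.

168.24 g/mol

Atom tally by fragment:
  benzene ring core → C:6 H:6
  (− 2 ring H displaced by substituents)
  + CH3 → C:1 H:3
  + C6H5 → C:6 H:5
Element totals:
  C: 13
  H: 12
Molecular formula: C13H12.
  M = 13(12.011) + 12(1.008)
    = 156.143 + 12.096 = 168.239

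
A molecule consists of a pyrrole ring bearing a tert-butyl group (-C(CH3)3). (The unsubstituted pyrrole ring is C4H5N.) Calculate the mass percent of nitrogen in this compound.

Atom tally by fragment:
  pyrrole ring core → C:4 H:5 N:1
  (− 1 ring H displaced by substituents)
  + C(CH3)3 → C:4 H:9
Element totals:
  C: 8
  H: 13
  N: 1
Molecular formula: C8H13N.
Molar mass = 123.199 g/mol.
Mass from N: 1 × 14.007 = 14.007 g/mol.
%N = 14.007 / 123.199 × 100 = 11.37%.

11.37%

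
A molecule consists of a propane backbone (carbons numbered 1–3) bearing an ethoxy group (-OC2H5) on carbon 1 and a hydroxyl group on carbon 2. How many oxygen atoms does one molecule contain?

2

Atom tally by fragment:
  C2H5OCH2 → C:3 H:7 O:1
  CH(OH) → C:1 H:2 O:1
  CH3 → C:1 H:3
Element totals:
  C: 5
  H: 12
  O: 2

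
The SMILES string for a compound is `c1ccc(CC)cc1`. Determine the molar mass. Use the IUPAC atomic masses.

Atom tally by fragment:
  benzene ring core → C:6 H:6
  (− 1 ring H displaced by substituents)
  + C2H5 → C:2 H:5
Element totals:
  C: 8
  H: 10
Molecular formula: C8H10.
  M = 8(12.011) + 10(1.008)
    = 96.088 + 10.080 = 106.168

106.17 g/mol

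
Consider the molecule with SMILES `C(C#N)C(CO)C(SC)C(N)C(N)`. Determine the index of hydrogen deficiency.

Atom tally by fragment:
  NCCH2 → C:2 H:2 N:1
  CH(CH2OH) → C:2 H:4 O:1
  CH(SCH3) → C:2 H:4 S:1
  CH(NH2) → C:1 H:3 N:1
  CH2NH2 → C:1 H:4 N:1
Element totals:
  C: 8
  H: 17
  N: 3
  O: 1
  S: 1
Molecular formula: C8H17N3OS.
DoU = (2C + 2 + N − H − X) / 2 = (2·8 + 2 + 3 − 17 − 0) / 2 = 2.

2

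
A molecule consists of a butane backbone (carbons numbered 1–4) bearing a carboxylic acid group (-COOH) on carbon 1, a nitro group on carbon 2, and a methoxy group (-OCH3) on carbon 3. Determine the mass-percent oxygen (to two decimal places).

Atom tally by fragment:
  HOOCCH2 → C:2 H:3 O:2
  CH(NO2) → C:1 H:1 N:1 O:2
  CH(OCH3) → C:2 H:4 O:1
  CH3 → C:1 H:3
Element totals:
  C: 6
  H: 11
  N: 1
  O: 5
Molecular formula: C6H11NO5.
Molar mass = 177.156 g/mol.
Mass from O: 5 × 15.999 = 79.995 g/mol.
%O = 79.995 / 177.156 × 100 = 45.16%.

45.16%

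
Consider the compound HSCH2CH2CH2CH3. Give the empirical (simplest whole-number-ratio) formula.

C4H10S

Element totals:
  C: 4
  H: 10
  S: 1
Molecular formula: C4H10S.
gcd of subscripts (4, 10, 1) = 1, so the empirical formula equals the molecular formula.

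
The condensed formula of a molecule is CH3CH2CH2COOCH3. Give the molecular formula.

Atom tally by fragment:
  CH3 → C:1 H:3
  CH2 → C:1 H:2
  CH2COOCH3 → C:3 H:5 O:2
Element totals:
  C: 5
  H: 10
  O: 2

C5H10O2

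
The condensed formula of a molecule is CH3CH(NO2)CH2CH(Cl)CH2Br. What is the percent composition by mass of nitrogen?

6.08%

Atom tally by fragment:
  CH3 → C:1 H:3
  CH(NO2) → C:1 H:1 N:1 O:2
  CH2 → C:1 H:2
  CH(Cl) → C:1 H:1 Cl:1
  CH2Br → C:1 H:2 Br:1
Element totals:
  C: 5
  H: 9
  Br: 1
  Cl: 1
  N: 1
  O: 2
Molecular formula: C5H9BrClNO2.
Molar mass = 230.486 g/mol.
Mass from N: 1 × 14.007 = 14.007 g/mol.
%N = 14.007 / 230.486 × 100 = 6.08%.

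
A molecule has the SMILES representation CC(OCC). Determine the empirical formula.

C4H10O

Atom tally by fragment:
  CH3 → C:1 H:3
  CH2OC2H5 → C:3 H:7 O:1
Element totals:
  C: 4
  H: 10
  O: 1
Molecular formula: C4H10O.
gcd of subscripts (4, 10, 1) = 1, so the empirical formula equals the molecular formula.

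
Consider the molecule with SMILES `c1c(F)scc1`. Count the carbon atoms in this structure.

Atom tally by fragment:
  thiophene ring core → C:4 H:4 S:1
  (− 1 ring H displaced by substituents)
  + F → F:1
Element totals:
  C: 4
  H: 3
  F: 1
  S: 1

4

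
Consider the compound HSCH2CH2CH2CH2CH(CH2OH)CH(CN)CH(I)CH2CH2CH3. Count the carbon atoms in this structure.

12

Element totals:
  C: 12
  H: 22
  I: 1
  N: 1
  O: 1
  S: 1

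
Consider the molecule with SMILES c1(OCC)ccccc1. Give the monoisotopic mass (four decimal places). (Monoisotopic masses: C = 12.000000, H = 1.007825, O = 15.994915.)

Atom tally by fragment:
  benzene ring core → C:6 H:6
  (− 1 ring H displaced by substituents)
  + OC2H5 → C:2 H:5 O:1
Element totals:
  C: 8
  H: 10
  O: 1
Molecular formula: C8H10O.
  M = 8(12.0) + 10(1.007825) + 15.994915
    = 96.000000 + 10.078250 + 15.994915 = 122.073165

122.0732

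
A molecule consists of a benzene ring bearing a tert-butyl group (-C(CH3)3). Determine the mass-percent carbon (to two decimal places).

89.49%

Atom tally by fragment:
  benzene ring core → C:6 H:6
  (− 1 ring H displaced by substituents)
  + C(CH3)3 → C:4 H:9
Element totals:
  C: 10
  H: 14
Molecular formula: C10H14.
Molar mass = 134.222 g/mol.
Mass from C: 10 × 12.011 = 120.110 g/mol.
%C = 120.110 / 134.222 × 100 = 89.49%.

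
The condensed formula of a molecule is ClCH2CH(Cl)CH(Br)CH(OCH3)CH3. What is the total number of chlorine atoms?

Element totals:
  C: 6
  H: 11
  Br: 1
  Cl: 2
  O: 1

2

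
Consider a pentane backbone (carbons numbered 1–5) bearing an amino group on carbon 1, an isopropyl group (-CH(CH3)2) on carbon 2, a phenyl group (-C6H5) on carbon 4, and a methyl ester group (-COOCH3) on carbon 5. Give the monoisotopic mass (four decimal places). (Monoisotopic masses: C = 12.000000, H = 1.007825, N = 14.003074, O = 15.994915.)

Atom tally by fragment:
  H2NCH2 → C:1 H:4 N:1
  CH(CH(CH3)2) → C:4 H:8
  CH2 → C:1 H:2
  CH(C6H5) → C:7 H:6
  CH2COOCH3 → C:3 H:5 O:2
Element totals:
  C: 16
  H: 25
  N: 1
  O: 2
Molecular formula: C16H25NO2.
  M = 16(12.0) + 25(1.007825) + 14.003074 + 2(15.994915)
    = 192.000000 + 25.195625 + 14.003074 + 31.989830 = 263.188529

263.1885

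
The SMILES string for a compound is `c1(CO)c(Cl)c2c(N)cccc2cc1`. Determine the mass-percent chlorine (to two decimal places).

Atom tally by fragment:
  naphthalene ring system core → C:10 H:8
  (− 3 ring H displaced by substituents)
  + CH2OH → C:1 H:3 O:1
  + Cl → Cl:1
  + NH2 → N:1 H:2
Element totals:
  C: 11
  H: 10
  Cl: 1
  N: 1
  O: 1
Molecular formula: C11H10ClNO.
Molar mass = 207.657 g/mol.
Mass from Cl: 1 × 35.45 = 35.450 g/mol.
%Cl = 35.450 / 207.657 × 100 = 17.07%.

17.07%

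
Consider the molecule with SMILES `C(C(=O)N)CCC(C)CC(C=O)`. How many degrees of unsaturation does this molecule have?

2

Atom tally by fragment:
  H2NOCCH2 → C:2 H:4 O:1 N:1
  CH2 → C:1 H:2
  CH2 → C:1 H:2
  CH(CH3) → C:2 H:4
  CH2 → C:1 H:2
  CH2CHO → C:2 H:3 O:1
Element totals:
  C: 9
  H: 17
  N: 1
  O: 2
Molecular formula: C9H17NO2.
DoU = (2C + 2 + N − H − X) / 2 = (2·9 + 2 + 1 − 17 − 0) / 2 = 2.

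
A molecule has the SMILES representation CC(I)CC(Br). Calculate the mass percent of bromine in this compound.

Atom tally by fragment:
  CH3 → C:1 H:3
  CH(I) → C:1 H:1 I:1
  CH2 → C:1 H:2
  CH2Br → C:1 H:2 Br:1
Element totals:
  C: 4
  H: 8
  Br: 1
  I: 1
Molecular formula: C4H8BrI.
Molar mass = 262.916 g/mol.
Mass from Br: 1 × 79.904 = 79.904 g/mol.
%Br = 79.904 / 262.916 × 100 = 30.39%.

30.39%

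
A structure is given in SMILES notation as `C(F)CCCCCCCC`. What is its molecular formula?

Atom tally by fragment:
  FCH2 → C:1 H:2 F:1
  CH2 → C:1 H:2
  CH2 → C:1 H:2
  CH2 → C:1 H:2
  CH2 → C:1 H:2
  CH2 → C:1 H:2
  CH2 → C:1 H:2
  CH2 → C:1 H:2
  CH3 → C:1 H:3
Element totals:
  C: 9
  H: 19
  F: 1

C9H19F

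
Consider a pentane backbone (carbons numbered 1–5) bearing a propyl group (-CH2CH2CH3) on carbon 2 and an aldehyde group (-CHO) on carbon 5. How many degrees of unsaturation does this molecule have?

Atom tally by fragment:
  CH3 → C:1 H:3
  CH(CH2CH2CH3) → C:4 H:8
  CH2 → C:1 H:2
  CH2 → C:1 H:2
  CH2CHO → C:2 H:3 O:1
Element totals:
  C: 9
  H: 18
  O: 1
Molecular formula: C9H18O.
DoU = (2C + 2 + N − H − X) / 2 = (2·9 + 2 + 0 − 18 − 0) / 2 = 1.

1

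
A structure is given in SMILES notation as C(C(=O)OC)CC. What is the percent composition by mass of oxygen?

31.33%

Atom tally by fragment:
  CH3OOCCH2 → C:3 H:5 O:2
  CH2 → C:1 H:2
  CH3 → C:1 H:3
Element totals:
  C: 5
  H: 10
  O: 2
Molecular formula: C5H10O2.
Molar mass = 102.133 g/mol.
Mass from O: 2 × 15.999 = 31.998 g/mol.
%O = 31.998 / 102.133 × 100 = 31.33%.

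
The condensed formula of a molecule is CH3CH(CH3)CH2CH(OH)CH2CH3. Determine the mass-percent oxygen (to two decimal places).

13.77%

Atom tally by fragment:
  CH3 → C:1 H:3
  CH(CH3) → C:2 H:4
  CH2 → C:1 H:2
  CH(OH) → C:1 H:2 O:1
  CH2 → C:1 H:2
  CH3 → C:1 H:3
Element totals:
  C: 7
  H: 16
  O: 1
Molecular formula: C7H16O.
Molar mass = 116.204 g/mol.
Mass from O: 1 × 15.999 = 15.999 g/mol.
%O = 15.999 / 116.204 × 100 = 13.77%.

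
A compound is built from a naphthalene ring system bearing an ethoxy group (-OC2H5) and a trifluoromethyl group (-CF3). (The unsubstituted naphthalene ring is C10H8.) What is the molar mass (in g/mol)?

Atom tally by fragment:
  naphthalene ring system core → C:10 H:8
  (− 2 ring H displaced by substituents)
  + OC2H5 → C:2 H:5 O:1
  + CF3 → C:1 F:3
Element totals:
  C: 13
  H: 11
  F: 3
  O: 1
Molecular formula: C13H11F3O.
  M = 13(12.011) + 11(1.008) + 3(18.998) + 15.999
    = 156.143 + 11.088 + 56.994 + 15.999 = 240.224

240.22 g/mol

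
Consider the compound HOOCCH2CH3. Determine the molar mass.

Atom tally by fragment:
  HOOCCH2 → C:2 H:3 O:2
  CH3 → C:1 H:3
Element totals:
  C: 3
  H: 6
  O: 2
Molecular formula: C3H6O2.
  M = 3(12.011) + 6(1.008) + 2(15.999)
    = 36.033 + 6.048 + 31.998 = 74.079

74.08 g/mol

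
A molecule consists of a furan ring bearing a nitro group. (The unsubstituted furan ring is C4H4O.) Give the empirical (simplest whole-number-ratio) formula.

Atom tally by fragment:
  furan ring core → C:4 H:4 O:1
  (− 1 ring H displaced by substituents)
  + NO2 → N:1 O:2
Element totals:
  C: 4
  H: 3
  N: 1
  O: 3
Molecular formula: C4H3NO3.
gcd of subscripts (4, 3, 1, 3) = 1, so the empirical formula equals the molecular formula.

C4H3NO3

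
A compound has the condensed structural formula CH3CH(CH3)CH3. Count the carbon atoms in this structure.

4

Atom tally by fragment:
  CH3 → C:1 H:3
  CH(CH3) → C:2 H:4
  CH3 → C:1 H:3
Element totals:
  C: 4
  H: 10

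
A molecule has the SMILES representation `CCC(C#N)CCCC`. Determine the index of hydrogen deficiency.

Atom tally by fragment:
  CH3 → C:1 H:3
  CH2 → C:1 H:2
  CH(CN) → C:2 H:1 N:1
  CH2 → C:1 H:2
  CH2 → C:1 H:2
  CH2 → C:1 H:2
  CH3 → C:1 H:3
Element totals:
  C: 8
  H: 15
  N: 1
Molecular formula: C8H15N.
DoU = (2C + 2 + N − H − X) / 2 = (2·8 + 2 + 1 − 15 − 0) / 2 = 2.

2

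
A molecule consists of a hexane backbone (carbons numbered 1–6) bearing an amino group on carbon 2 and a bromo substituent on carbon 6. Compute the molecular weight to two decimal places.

180.09 g/mol

Atom tally by fragment:
  CH3 → C:1 H:3
  CH(NH2) → C:1 H:3 N:1
  CH2 → C:1 H:2
  CH2 → C:1 H:2
  CH2 → C:1 H:2
  CH2Br → C:1 H:2 Br:1
Element totals:
  C: 6
  H: 14
  Br: 1
  N: 1
Molecular formula: C6H14BrN.
  M = 6(12.011) + 14(1.008) + 79.904 + 14.007
    = 72.066 + 14.112 + 79.904 + 14.007 = 180.089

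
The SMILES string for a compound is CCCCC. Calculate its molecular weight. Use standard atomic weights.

Atom tally by fragment:
  CH3 → C:1 H:3
  CH2 → C:1 H:2
  CH2 → C:1 H:2
  CH2 → C:1 H:2
  CH3 → C:1 H:3
Element totals:
  C: 5
  H: 12
Molecular formula: C5H12.
  M = 5(12.011) + 12(1.008)
    = 60.055 + 12.096 = 72.151

72.15 g/mol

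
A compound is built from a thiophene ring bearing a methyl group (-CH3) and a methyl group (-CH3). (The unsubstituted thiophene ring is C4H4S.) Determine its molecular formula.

Atom tally by fragment:
  thiophene ring core → C:4 H:4 S:1
  (− 2 ring H displaced by substituents)
  + CH3 → C:1 H:3
  + CH3 → C:1 H:3
Element totals:
  C: 6
  H: 8
  S: 1

C6H8S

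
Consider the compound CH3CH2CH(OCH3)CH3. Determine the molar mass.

Element totals:
  C: 5
  H: 12
  O: 1
Molecular formula: C5H12O.
  M = 5(12.011) + 12(1.008) + 15.999
    = 60.055 + 12.096 + 15.999 = 88.150

88.15 g/mol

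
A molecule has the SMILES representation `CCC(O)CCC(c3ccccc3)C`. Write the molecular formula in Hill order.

C13H20O

Atom tally by fragment:
  CH3 → C:1 H:3
  CH2 → C:1 H:2
  CH(OH) → C:1 H:2 O:1
  CH2 → C:1 H:2
  CH2 → C:1 H:2
  CH(C6H5) → C:7 H:6
  CH3 → C:1 H:3
Element totals:
  C: 13
  H: 20
  O: 1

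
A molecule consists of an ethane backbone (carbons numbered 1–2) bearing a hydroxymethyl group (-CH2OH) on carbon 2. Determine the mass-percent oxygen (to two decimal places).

26.62%

Atom tally by fragment:
  CH3 → C:1 H:3
  CH2CH2OH → C:2 H:5 O:1
Element totals:
  C: 3
  H: 8
  O: 1
Molecular formula: C3H8O.
Molar mass = 60.096 g/mol.
Mass from O: 1 × 15.999 = 15.999 g/mol.
%O = 15.999 / 60.096 × 100 = 26.62%.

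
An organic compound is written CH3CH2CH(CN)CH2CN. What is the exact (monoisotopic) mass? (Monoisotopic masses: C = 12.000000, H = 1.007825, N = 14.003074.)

Atom tally by fragment:
  CH3 → C:1 H:3
  CH2 → C:1 H:2
  CH(CN) → C:2 H:1 N:1
  CH2CN → C:2 H:2 N:1
Element totals:
  C: 6
  H: 8
  N: 2
Molecular formula: C6H8N2.
  M = 6(12.0) + 8(1.007825) + 2(14.003074)
    = 72.000000 + 8.062600 + 28.006148 = 108.068748

108.0687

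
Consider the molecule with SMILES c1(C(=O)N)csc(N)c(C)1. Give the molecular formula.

Atom tally by fragment:
  thiophene ring core → C:4 H:4 S:1
  (− 3 ring H displaced by substituents)
  + CONH2 → C:1 H:2 O:1 N:1
  + NH2 → N:1 H:2
  + CH3 → C:1 H:3
Element totals:
  C: 6
  H: 8
  N: 2
  O: 1
  S: 1

C6H8N2OS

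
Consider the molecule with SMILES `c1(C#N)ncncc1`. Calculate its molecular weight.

Atom tally by fragment:
  pyrimidine ring core → C:4 H:4 N:2
  (− 1 ring H displaced by substituents)
  + CN → C:1 N:1
Element totals:
  C: 5
  H: 3
  N: 3
Molecular formula: C5H3N3.
  M = 5(12.011) + 3(1.008) + 3(14.007)
    = 60.055 + 3.024 + 42.021 = 105.100

105.10 g/mol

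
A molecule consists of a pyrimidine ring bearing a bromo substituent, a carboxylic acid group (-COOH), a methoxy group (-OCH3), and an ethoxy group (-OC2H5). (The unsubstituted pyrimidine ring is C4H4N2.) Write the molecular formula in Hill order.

C8H9BrN2O4

Atom tally by fragment:
  pyrimidine ring core → C:4 H:4 N:2
  (− 4 ring H displaced by substituents)
  + Br → Br:1
  + COOH → C:1 H:1 O:2
  + OCH3 → C:1 H:3 O:1
  + OC2H5 → C:2 H:5 O:1
Element totals:
  C: 8
  H: 9
  Br: 1
  N: 2
  O: 4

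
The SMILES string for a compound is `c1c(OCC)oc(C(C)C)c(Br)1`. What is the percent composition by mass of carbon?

46.37%

Atom tally by fragment:
  furan ring core → C:4 H:4 O:1
  (− 3 ring H displaced by substituents)
  + OC2H5 → C:2 H:5 O:1
  + CH(CH3)2 → C:3 H:7
  + Br → Br:1
Element totals:
  C: 9
  H: 13
  Br: 1
  O: 2
Molecular formula: C9H13BrO2.
Molar mass = 233.105 g/mol.
Mass from C: 9 × 12.011 = 108.099 g/mol.
%C = 108.099 / 233.105 × 100 = 46.37%.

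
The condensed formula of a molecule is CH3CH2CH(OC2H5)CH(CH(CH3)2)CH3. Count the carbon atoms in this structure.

10

Atom tally by fragment:
  CH3 → C:1 H:3
  CH2 → C:1 H:2
  CH(OC2H5) → C:3 H:6 O:1
  CH(CH(CH3)2) → C:4 H:8
  CH3 → C:1 H:3
Element totals:
  C: 10
  H: 22
  O: 1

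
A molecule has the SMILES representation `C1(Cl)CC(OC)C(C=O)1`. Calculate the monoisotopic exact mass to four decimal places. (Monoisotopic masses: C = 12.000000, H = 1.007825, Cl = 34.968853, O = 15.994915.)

Atom tally by fragment:
  cyclobutane ring core → C:4 H:8
  (− 3 ring H displaced by substituents)
  + Cl → Cl:1
  + OCH3 → C:1 H:3 O:1
  + CHO → C:1 H:1 O:1
Element totals:
  C: 6
  H: 9
  Cl: 1
  O: 2
Molecular formula: C6H9ClO2.
  M = 6(12.0) + 9(1.007825) + 34.968853 + 2(15.994915)
    = 72.000000 + 9.070425 + 34.968853 + 31.989830 = 148.029108

148.0291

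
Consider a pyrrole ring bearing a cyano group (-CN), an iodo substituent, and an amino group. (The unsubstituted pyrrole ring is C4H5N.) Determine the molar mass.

Atom tally by fragment:
  pyrrole ring core → C:4 H:5 N:1
  (− 3 ring H displaced by substituents)
  + CN → C:1 N:1
  + I → I:1
  + NH2 → N:1 H:2
Element totals:
  C: 5
  H: 4
  I: 1
  N: 3
Molecular formula: C5H4IN3.
  M = 5(12.011) + 4(1.008) + 126.904 + 3(14.007)
    = 60.055 + 4.032 + 126.904 + 42.021 = 233.012

233.01 g/mol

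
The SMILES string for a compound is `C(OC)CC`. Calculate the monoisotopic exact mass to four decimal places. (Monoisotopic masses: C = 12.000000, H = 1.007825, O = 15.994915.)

Atom tally by fragment:
  CH3OCH2 → C:2 H:5 O:1
  CH2 → C:1 H:2
  CH3 → C:1 H:3
Element totals:
  C: 4
  H: 10
  O: 1
Molecular formula: C4H10O.
  M = 4(12.0) + 10(1.007825) + 15.994915
    = 48.000000 + 10.078250 + 15.994915 = 74.073165

74.0732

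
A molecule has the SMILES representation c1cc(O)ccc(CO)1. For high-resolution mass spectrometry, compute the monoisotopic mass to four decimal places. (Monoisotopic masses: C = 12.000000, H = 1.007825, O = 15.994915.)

Atom tally by fragment:
  benzene ring core → C:6 H:6
  (− 2 ring H displaced by substituents)
  + OH → O:1 H:1
  + CH2OH → C:1 H:3 O:1
Element totals:
  C: 7
  H: 8
  O: 2
Molecular formula: C7H8O2.
  M = 7(12.0) + 8(1.007825) + 2(15.994915)
    = 84.000000 + 8.062600 + 31.989830 = 124.052430

124.0524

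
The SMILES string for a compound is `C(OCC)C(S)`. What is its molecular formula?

C4H10OS

Atom tally by fragment:
  C2H5OCH2 → C:3 H:7 O:1
  CH2SH → C:1 H:3 S:1
Element totals:
  C: 4
  H: 10
  O: 1
  S: 1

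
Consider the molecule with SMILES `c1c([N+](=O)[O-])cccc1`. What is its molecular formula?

Atom tally by fragment:
  benzene ring core → C:6 H:6
  (− 1 ring H displaced by substituents)
  + NO2 → N:1 O:2
Element totals:
  C: 6
  H: 5
  N: 1
  O: 2

C6H5NO2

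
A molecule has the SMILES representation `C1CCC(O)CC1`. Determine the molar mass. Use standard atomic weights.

100.16 g/mol

Atom tally by fragment:
  cyclohexane ring core → C:6 H:12
  (− 1 ring H displaced by substituents)
  + OH → O:1 H:1
Element totals:
  C: 6
  H: 12
  O: 1
Molecular formula: C6H12O.
  M = 6(12.011) + 12(1.008) + 15.999
    = 72.066 + 12.096 + 15.999 = 100.161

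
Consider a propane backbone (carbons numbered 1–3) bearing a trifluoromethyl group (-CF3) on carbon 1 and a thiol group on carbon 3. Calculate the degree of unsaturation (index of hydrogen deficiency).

0

Atom tally by fragment:
  F3CCH2 → C:2 H:2 F:3
  CH2 → C:1 H:2
  CH2SH → C:1 H:3 S:1
Element totals:
  C: 4
  H: 7
  F: 3
  S: 1
Molecular formula: C4H7F3S.
DoU = (2C + 2 + N − H − X) / 2 = (2·4 + 2 + 0 − 7 − 3) / 2 = 0.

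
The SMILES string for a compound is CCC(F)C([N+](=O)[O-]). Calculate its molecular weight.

121.11 g/mol

Atom tally by fragment:
  CH3 → C:1 H:3
  CH2 → C:1 H:2
  CH(F) → C:1 H:1 F:1
  CH2NO2 → C:1 H:2 N:1 O:2
Element totals:
  C: 4
  H: 8
  F: 1
  N: 1
  O: 2
Molecular formula: C4H8FNO2.
  M = 4(12.011) + 8(1.008) + 18.998 + 14.007 + 2(15.999)
    = 48.044 + 8.064 + 18.998 + 14.007 + 31.998 = 121.111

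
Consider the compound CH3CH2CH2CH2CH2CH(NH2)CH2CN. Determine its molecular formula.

C8H16N2

Element totals:
  C: 8
  H: 16
  N: 2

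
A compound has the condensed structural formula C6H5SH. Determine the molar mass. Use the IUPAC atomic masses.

Atom tally by fragment:
  benzene ring core → C:6 H:6
  (− 1 ring H displaced by substituents)
  + SH → S:1 H:1
Element totals:
  C: 6
  H: 6
  S: 1
Molecular formula: C6H6S.
  M = 6(12.011) + 6(1.008) + 32.06
    = 72.066 + 6.048 + 32.060 = 110.174

110.17 g/mol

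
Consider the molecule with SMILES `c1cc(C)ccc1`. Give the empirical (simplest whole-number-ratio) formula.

C7H8

Atom tally by fragment:
  benzene ring core → C:6 H:6
  (− 1 ring H displaced by substituents)
  + CH3 → C:1 H:3
Element totals:
  C: 7
  H: 8
Molecular formula: C7H8.
gcd of subscripts (7, 8) = 1, so the empirical formula equals the molecular formula.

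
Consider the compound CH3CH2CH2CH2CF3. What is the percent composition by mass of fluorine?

45.19%

Element totals:
  C: 5
  H: 9
  F: 3
Molecular formula: C5H9F3.
Molar mass = 126.121 g/mol.
Mass from F: 3 × 18.998 = 56.994 g/mol.
%F = 56.994 / 126.121 × 100 = 45.19%.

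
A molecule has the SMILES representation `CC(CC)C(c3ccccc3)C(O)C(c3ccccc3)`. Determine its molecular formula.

Atom tally by fragment:
  CH3 → C:1 H:3
  CH(C2H5) → C:3 H:6
  CH(C6H5) → C:7 H:6
  CH(OH) → C:1 H:2 O:1
  CH2C6H5 → C:7 H:7
Element totals:
  C: 19
  H: 24
  O: 1

C19H24O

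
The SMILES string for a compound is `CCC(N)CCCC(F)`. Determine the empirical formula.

Atom tally by fragment:
  CH3 → C:1 H:3
  CH2 → C:1 H:2
  CH(NH2) → C:1 H:3 N:1
  CH2 → C:1 H:2
  CH2 → C:1 H:2
  CH2 → C:1 H:2
  CH2F → C:1 H:2 F:1
Element totals:
  C: 7
  H: 16
  F: 1
  N: 1
Molecular formula: C7H16FN.
gcd of subscripts (7, 1, 16, 1) = 1, so the empirical formula equals the molecular formula.

C7H16FN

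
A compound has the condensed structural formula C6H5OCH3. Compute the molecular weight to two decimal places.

108.14 g/mol

Element totals:
  C: 7
  H: 8
  O: 1
Molecular formula: C7H8O.
  M = 7(12.011) + 8(1.008) + 15.999
    = 84.077 + 8.064 + 15.999 = 108.140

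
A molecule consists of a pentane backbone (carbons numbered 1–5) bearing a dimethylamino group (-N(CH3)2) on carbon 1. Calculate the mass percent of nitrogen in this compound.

12.16%

Atom tally by fragment:
  (CH3)2NCH2 → C:3 H:8 N:1
  CH2 → C:1 H:2
  CH2 → C:1 H:2
  CH2 → C:1 H:2
  CH3 → C:1 H:3
Element totals:
  C: 7
  H: 17
  N: 1
Molecular formula: C7H17N.
Molar mass = 115.220 g/mol.
Mass from N: 1 × 14.007 = 14.007 g/mol.
%N = 14.007 / 115.220 × 100 = 12.16%.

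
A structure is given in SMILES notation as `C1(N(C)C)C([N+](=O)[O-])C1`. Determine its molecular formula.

C5H10N2O2

Atom tally by fragment:
  cyclopropane ring core → C:3 H:6
  (− 2 ring H displaced by substituents)
  + N(CH3)2 → N:1 C:2 H:6
  + NO2 → N:1 O:2
Element totals:
  C: 5
  H: 10
  N: 2
  O: 2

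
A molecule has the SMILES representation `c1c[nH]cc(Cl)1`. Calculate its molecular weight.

Atom tally by fragment:
  pyrrole ring core → C:4 H:5 N:1
  (− 1 ring H displaced by substituents)
  + Cl → Cl:1
Element totals:
  C: 4
  H: 4
  Cl: 1
  N: 1
Molecular formula: C4H4ClN.
  M = 4(12.011) + 4(1.008) + 35.45 + 14.007
    = 48.044 + 4.032 + 35.450 + 14.007 = 101.533

101.53 g/mol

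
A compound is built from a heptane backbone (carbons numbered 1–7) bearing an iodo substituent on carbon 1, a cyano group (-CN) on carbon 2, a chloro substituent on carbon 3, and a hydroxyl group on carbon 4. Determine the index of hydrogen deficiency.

Atom tally by fragment:
  ICH2 → C:1 H:2 I:1
  CH(CN) → C:2 H:1 N:1
  CH(Cl) → C:1 H:1 Cl:1
  CH(OH) → C:1 H:2 O:1
  CH2 → C:1 H:2
  CH2 → C:1 H:2
  CH3 → C:1 H:3
Element totals:
  C: 8
  H: 13
  Cl: 1
  I: 1
  N: 1
  O: 1
Molecular formula: C8H13ClINO.
DoU = (2C + 2 + N − H − X) / 2 = (2·8 + 2 + 1 − 13 − 2) / 2 = 2.

2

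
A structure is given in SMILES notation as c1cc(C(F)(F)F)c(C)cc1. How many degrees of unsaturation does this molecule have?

Atom tally by fragment:
  benzene ring core → C:6 H:6
  (− 2 ring H displaced by substituents)
  + CF3 → C:1 F:3
  + CH3 → C:1 H:3
Element totals:
  C: 8
  H: 7
  F: 3
Molecular formula: C8H7F3.
DoU = (2C + 2 + N − H − X) / 2 = (2·8 + 2 + 0 − 7 − 3) / 2 = 4.

4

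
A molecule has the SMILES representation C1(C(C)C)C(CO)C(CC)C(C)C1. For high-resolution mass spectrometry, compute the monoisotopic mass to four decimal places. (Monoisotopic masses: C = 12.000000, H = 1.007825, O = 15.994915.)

184.1827

Atom tally by fragment:
  cyclopentane ring core → C:5 H:10
  (− 4 ring H displaced by substituents)
  + CH(CH3)2 → C:3 H:7
  + CH2OH → C:1 H:3 O:1
  + C2H5 → C:2 H:5
  + CH3 → C:1 H:3
Element totals:
  C: 12
  H: 24
  O: 1
Molecular formula: C12H24O.
  M = 12(12.0) + 24(1.007825) + 15.994915
    = 144.000000 + 24.187800 + 15.994915 = 184.182715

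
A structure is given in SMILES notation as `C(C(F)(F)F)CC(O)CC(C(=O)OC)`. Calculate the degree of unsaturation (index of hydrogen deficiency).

Atom tally by fragment:
  F3CCH2 → C:2 H:2 F:3
  CH2 → C:1 H:2
  CH(OH) → C:1 H:2 O:1
  CH2 → C:1 H:2
  CH2COOCH3 → C:3 H:5 O:2
Element totals:
  C: 8
  H: 13
  F: 3
  O: 3
Molecular formula: C8H13F3O3.
DoU = (2C + 2 + N − H − X) / 2 = (2·8 + 2 + 0 − 13 − 3) / 2 = 1.

1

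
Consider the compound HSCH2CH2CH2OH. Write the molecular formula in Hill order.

C3H8OS

Atom tally by fragment:
  HSCH2 → C:1 H:3 S:1
  CH2 → C:1 H:2
  CH2OH → C:1 H:3 O:1
Element totals:
  C: 3
  H: 8
  O: 1
  S: 1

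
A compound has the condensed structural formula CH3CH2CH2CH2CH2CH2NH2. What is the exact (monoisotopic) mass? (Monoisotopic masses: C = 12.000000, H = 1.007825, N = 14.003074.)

Atom tally by fragment:
  CH3 → C:1 H:3
  CH2 → C:1 H:2
  CH2 → C:1 H:2
  CH2 → C:1 H:2
  CH2 → C:1 H:2
  CH2NH2 → C:1 H:4 N:1
Element totals:
  C: 6
  H: 15
  N: 1
Molecular formula: C6H15N.
  M = 6(12.0) + 15(1.007825) + 14.003074
    = 72.000000 + 15.117375 + 14.003074 = 101.120449

101.1204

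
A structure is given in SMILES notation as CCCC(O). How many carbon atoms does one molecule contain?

Atom tally by fragment:
  CH3 → C:1 H:3
  CH2 → C:1 H:2
  CH2 → C:1 H:2
  CH2OH → C:1 H:3 O:1
Element totals:
  C: 4
  H: 10
  O: 1

4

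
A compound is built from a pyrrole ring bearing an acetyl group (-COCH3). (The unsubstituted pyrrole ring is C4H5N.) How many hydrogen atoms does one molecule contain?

7

Atom tally by fragment:
  pyrrole ring core → C:4 H:5 N:1
  (− 1 ring H displaced by substituents)
  + COCH3 → C:2 H:3 O:1
Element totals:
  C: 6
  H: 7
  N: 1
  O: 1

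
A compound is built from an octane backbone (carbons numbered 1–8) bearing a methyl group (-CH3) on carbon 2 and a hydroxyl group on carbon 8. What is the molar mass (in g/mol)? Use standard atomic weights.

Atom tally by fragment:
  CH3 → C:1 H:3
  CH(CH3) → C:2 H:4
  CH2 → C:1 H:2
  CH2 → C:1 H:2
  CH2 → C:1 H:2
  CH2 → C:1 H:2
  CH2 → C:1 H:2
  CH2OH → C:1 H:3 O:1
Element totals:
  C: 9
  H: 20
  O: 1
Molecular formula: C9H20O.
  M = 9(12.011) + 20(1.008) + 15.999
    = 108.099 + 20.160 + 15.999 = 144.258

144.26 g/mol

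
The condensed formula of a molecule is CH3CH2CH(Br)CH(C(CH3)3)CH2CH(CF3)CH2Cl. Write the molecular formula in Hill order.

C12H21BrClF3

Element totals:
  C: 12
  H: 21
  Br: 1
  Cl: 1
  F: 3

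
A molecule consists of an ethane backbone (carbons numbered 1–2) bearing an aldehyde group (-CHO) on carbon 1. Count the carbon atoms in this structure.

3

Atom tally by fragment:
  OHCCH2 → C:2 H:3 O:1
  CH3 → C:1 H:3
Element totals:
  C: 3
  H: 6
  O: 1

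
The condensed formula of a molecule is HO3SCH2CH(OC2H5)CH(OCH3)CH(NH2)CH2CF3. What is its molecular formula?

Element totals:
  C: 9
  H: 18
  F: 3
  N: 1
  O: 5
  S: 1

C9H18F3NO5S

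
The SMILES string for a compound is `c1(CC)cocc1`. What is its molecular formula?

C6H8O

Atom tally by fragment:
  furan ring core → C:4 H:4 O:1
  (− 1 ring H displaced by substituents)
  + C2H5 → C:2 H:5
Element totals:
  C: 6
  H: 8
  O: 1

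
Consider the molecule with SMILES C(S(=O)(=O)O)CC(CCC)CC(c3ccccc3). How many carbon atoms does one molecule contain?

14

Atom tally by fragment:
  HO3SCH2 → C:1 H:3 S:1 O:3
  CH2 → C:1 H:2
  CH(CH2CH2CH3) → C:4 H:8
  CH2 → C:1 H:2
  CH2C6H5 → C:7 H:7
Element totals:
  C: 14
  H: 22
  O: 3
  S: 1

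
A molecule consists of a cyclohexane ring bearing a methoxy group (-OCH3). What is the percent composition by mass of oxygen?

14.01%

Atom tally by fragment:
  cyclohexane ring core → C:6 H:12
  (− 1 ring H displaced by substituents)
  + OCH3 → C:1 H:3 O:1
Element totals:
  C: 7
  H: 14
  O: 1
Molecular formula: C7H14O.
Molar mass = 114.188 g/mol.
Mass from O: 1 × 15.999 = 15.999 g/mol.
%O = 15.999 / 114.188 × 100 = 14.01%.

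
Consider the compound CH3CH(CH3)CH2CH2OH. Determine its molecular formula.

Atom tally by fragment:
  CH3 → C:1 H:3
  CH(CH3) → C:2 H:4
  CH2CH2OH → C:2 H:5 O:1
Element totals:
  C: 5
  H: 12
  O: 1

C5H12O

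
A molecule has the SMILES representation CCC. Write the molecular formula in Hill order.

Atom tally by fragment:
  CH3 → C:1 H:3
  CH2 → C:1 H:2
  CH3 → C:1 H:3
Element totals:
  C: 3
  H: 8

C3H8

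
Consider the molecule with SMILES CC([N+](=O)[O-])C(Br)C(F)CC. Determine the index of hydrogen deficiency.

Atom tally by fragment:
  CH3 → C:1 H:3
  CH(NO2) → C:1 H:1 N:1 O:2
  CH(Br) → C:1 H:1 Br:1
  CH(F) → C:1 H:1 F:1
  CH2 → C:1 H:2
  CH3 → C:1 H:3
Element totals:
  C: 6
  H: 11
  Br: 1
  F: 1
  N: 1
  O: 2
Molecular formula: C6H11BrFNO2.
DoU = (2C + 2 + N − H − X) / 2 = (2·6 + 2 + 1 − 11 − 2) / 2 = 1.

1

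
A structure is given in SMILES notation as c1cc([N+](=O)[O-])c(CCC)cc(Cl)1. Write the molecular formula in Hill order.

C9H10ClNO2

Atom tally by fragment:
  benzene ring core → C:6 H:6
  (− 3 ring H displaced by substituents)
  + NO2 → N:1 O:2
  + CH2CH2CH3 → C:3 H:7
  + Cl → Cl:1
Element totals:
  C: 9
  H: 10
  Cl: 1
  N: 1
  O: 2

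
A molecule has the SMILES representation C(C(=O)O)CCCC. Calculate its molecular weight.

Atom tally by fragment:
  HOOCCH2 → C:2 H:3 O:2
  CH2 → C:1 H:2
  CH2 → C:1 H:2
  CH2 → C:1 H:2
  CH3 → C:1 H:3
Element totals:
  C: 6
  H: 12
  O: 2
Molecular formula: C6H12O2.
  M = 6(12.011) + 12(1.008) + 2(15.999)
    = 72.066 + 12.096 + 31.998 = 116.160

116.16 g/mol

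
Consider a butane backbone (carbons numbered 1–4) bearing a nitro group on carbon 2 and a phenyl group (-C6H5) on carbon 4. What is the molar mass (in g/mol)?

Atom tally by fragment:
  CH3 → C:1 H:3
  CH(NO2) → C:1 H:1 N:1 O:2
  CH2 → C:1 H:2
  CH2C6H5 → C:7 H:7
Element totals:
  C: 10
  H: 13
  N: 1
  O: 2
Molecular formula: C10H13NO2.
  M = 10(12.011) + 13(1.008) + 14.007 + 2(15.999)
    = 120.110 + 13.104 + 14.007 + 31.998 = 179.219

179.22 g/mol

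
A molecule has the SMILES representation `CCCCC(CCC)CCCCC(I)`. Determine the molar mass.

Atom tally by fragment:
  CH3 → C:1 H:3
  CH2 → C:1 H:2
  CH2 → C:1 H:2
  CH2 → C:1 H:2
  CH(CH2CH2CH3) → C:4 H:8
  CH2 → C:1 H:2
  CH2 → C:1 H:2
  CH2 → C:1 H:2
  CH2 → C:1 H:2
  CH2I → C:1 H:2 I:1
Element totals:
  C: 13
  H: 27
  I: 1
Molecular formula: C13H27I.
  M = 13(12.011) + 27(1.008) + 126.904
    = 156.143 + 27.216 + 126.904 = 310.263

310.26 g/mol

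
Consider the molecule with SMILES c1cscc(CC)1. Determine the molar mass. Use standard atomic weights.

Atom tally by fragment:
  thiophene ring core → C:4 H:4 S:1
  (− 1 ring H displaced by substituents)
  + C2H5 → C:2 H:5
Element totals:
  C: 6
  H: 8
  S: 1
Molecular formula: C6H8S.
  M = 6(12.011) + 8(1.008) + 32.06
    = 72.066 + 8.064 + 32.060 = 112.190

112.19 g/mol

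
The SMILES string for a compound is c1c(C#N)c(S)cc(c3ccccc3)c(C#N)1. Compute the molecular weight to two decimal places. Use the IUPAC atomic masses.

236.29 g/mol

Atom tally by fragment:
  benzene ring core → C:6 H:6
  (− 4 ring H displaced by substituents)
  + CN → C:1 N:1
  + SH → S:1 H:1
  + C6H5 → C:6 H:5
  + CN → C:1 N:1
Element totals:
  C: 14
  H: 8
  N: 2
  S: 1
Molecular formula: C14H8N2S.
  M = 14(12.011) + 8(1.008) + 2(14.007) + 32.06
    = 168.154 + 8.064 + 28.014 + 32.060 = 236.292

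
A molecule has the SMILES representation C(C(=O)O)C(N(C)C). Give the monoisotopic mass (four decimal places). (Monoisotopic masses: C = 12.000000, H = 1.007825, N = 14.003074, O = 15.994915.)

Atom tally by fragment:
  HOOCCH2 → C:2 H:3 O:2
  CH2N(CH3)2 → C:3 H:8 N:1
Element totals:
  C: 5
  H: 11
  N: 1
  O: 2
Molecular formula: C5H11NO2.
  M = 5(12.0) + 11(1.007825) + 14.003074 + 2(15.994915)
    = 60.000000 + 11.086075 + 14.003074 + 31.989830 = 117.078979

117.0790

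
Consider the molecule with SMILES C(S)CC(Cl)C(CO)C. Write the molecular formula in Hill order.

C6H13ClOS

Atom tally by fragment:
  HSCH2 → C:1 H:3 S:1
  CH2 → C:1 H:2
  CH(Cl) → C:1 H:1 Cl:1
  CH(CH2OH) → C:2 H:4 O:1
  CH3 → C:1 H:3
Element totals:
  C: 6
  H: 13
  Cl: 1
  O: 1
  S: 1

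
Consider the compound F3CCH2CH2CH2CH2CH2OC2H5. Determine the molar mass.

Atom tally by fragment:
  F3CCH2 → C:2 H:2 F:3
  CH2 → C:1 H:2
  CH2 → C:1 H:2
  CH2 → C:1 H:2
  CH2OC2H5 → C:3 H:7 O:1
Element totals:
  C: 8
  H: 15
  F: 3
  O: 1
Molecular formula: C8H15F3O.
  M = 8(12.011) + 15(1.008) + 3(18.998) + 15.999
    = 96.088 + 15.120 + 56.994 + 15.999 = 184.201

184.20 g/mol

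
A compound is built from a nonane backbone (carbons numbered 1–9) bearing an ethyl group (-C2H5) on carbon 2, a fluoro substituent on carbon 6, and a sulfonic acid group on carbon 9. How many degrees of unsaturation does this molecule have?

Atom tally by fragment:
  CH3 → C:1 H:3
  CH(C2H5) → C:3 H:6
  CH2 → C:1 H:2
  CH2 → C:1 H:2
  CH2 → C:1 H:2
  CH(F) → C:1 H:1 F:1
  CH2 → C:1 H:2
  CH2 → C:1 H:2
  CH2SO3H → C:1 H:3 S:1 O:3
Element totals:
  C: 11
  H: 23
  F: 1
  O: 3
  S: 1
Molecular formula: C11H23FO3S.
DoU = (2C + 2 + N − H − X) / 2 = (2·11 + 2 + 0 − 23 − 1) / 2 = 0.

0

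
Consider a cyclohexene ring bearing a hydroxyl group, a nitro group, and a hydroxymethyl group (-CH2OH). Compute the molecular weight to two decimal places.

Atom tally by fragment:
  cyclohexene ring core → C:6 H:10
  (− 3 ring H displaced by substituents)
  + OH → O:1 H:1
  + NO2 → N:1 O:2
  + CH2OH → C:1 H:3 O:1
Element totals:
  C: 7
  H: 11
  N: 1
  O: 4
Molecular formula: C7H11NO4.
  M = 7(12.011) + 11(1.008) + 14.007 + 4(15.999)
    = 84.077 + 11.088 + 14.007 + 63.996 = 173.168

173.17 g/mol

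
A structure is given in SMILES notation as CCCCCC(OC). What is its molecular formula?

C7H16O

Atom tally by fragment:
  CH3 → C:1 H:3
  CH2 → C:1 H:2
  CH2 → C:1 H:2
  CH2 → C:1 H:2
  CH2 → C:1 H:2
  CH2OCH3 → C:2 H:5 O:1
Element totals:
  C: 7
  H: 16
  O: 1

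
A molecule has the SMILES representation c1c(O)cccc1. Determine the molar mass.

94.11 g/mol

Atom tally by fragment:
  benzene ring core → C:6 H:6
  (− 1 ring H displaced by substituents)
  + OH → O:1 H:1
Element totals:
  C: 6
  H: 6
  O: 1
Molecular formula: C6H6O.
  M = 6(12.011) + 6(1.008) + 15.999
    = 72.066 + 6.048 + 15.999 = 94.113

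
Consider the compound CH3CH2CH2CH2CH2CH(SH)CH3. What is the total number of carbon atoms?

Element totals:
  C: 7
  H: 16
  S: 1

7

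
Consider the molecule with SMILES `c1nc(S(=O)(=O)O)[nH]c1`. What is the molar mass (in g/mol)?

Atom tally by fragment:
  imidazole ring core → C:3 H:4 N:2
  (− 1 ring H displaced by substituents)
  + SO3H → S:1 O:3 H:1
Element totals:
  C: 3
  H: 4
  N: 2
  O: 3
  S: 1
Molecular formula: C3H4N2O3S.
  M = 3(12.011) + 4(1.008) + 2(14.007) + 3(15.999) + 32.06
    = 36.033 + 4.032 + 28.014 + 47.997 + 32.060 = 148.136

148.14 g/mol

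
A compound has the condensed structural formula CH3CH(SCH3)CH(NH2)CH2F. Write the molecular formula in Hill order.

Element totals:
  C: 5
  H: 12
  F: 1
  N: 1
  S: 1

C5H12FNS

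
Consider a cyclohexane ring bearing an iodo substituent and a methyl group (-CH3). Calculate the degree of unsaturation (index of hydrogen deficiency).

Atom tally by fragment:
  cyclohexane ring core → C:6 H:12
  (− 2 ring H displaced by substituents)
  + I → I:1
  + CH3 → C:1 H:3
Element totals:
  C: 7
  H: 13
  I: 1
Molecular formula: C7H13I.
DoU = (2C + 2 + N − H − X) / 2 = (2·7 + 2 + 0 − 13 − 1) / 2 = 1.

1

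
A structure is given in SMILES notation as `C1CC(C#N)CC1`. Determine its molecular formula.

C6H9N

Atom tally by fragment:
  cyclopentane ring core → C:5 H:10
  (− 1 ring H displaced by substituents)
  + CN → C:1 N:1
Element totals:
  C: 6
  H: 9
  N: 1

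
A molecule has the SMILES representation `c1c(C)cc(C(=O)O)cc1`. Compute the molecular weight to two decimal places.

136.15 g/mol

Atom tally by fragment:
  benzene ring core → C:6 H:6
  (− 2 ring H displaced by substituents)
  + CH3 → C:1 H:3
  + COOH → C:1 H:1 O:2
Element totals:
  C: 8
  H: 8
  O: 2
Molecular formula: C8H8O2.
  M = 8(12.011) + 8(1.008) + 2(15.999)
    = 96.088 + 8.064 + 31.998 = 136.150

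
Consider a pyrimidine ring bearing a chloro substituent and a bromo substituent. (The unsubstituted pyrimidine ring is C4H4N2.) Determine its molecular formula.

Atom tally by fragment:
  pyrimidine ring core → C:4 H:4 N:2
  (− 2 ring H displaced by substituents)
  + Cl → Cl:1
  + Br → Br:1
Element totals:
  C: 4
  H: 2
  Br: 1
  Cl: 1
  N: 2

C4H2BrClN2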